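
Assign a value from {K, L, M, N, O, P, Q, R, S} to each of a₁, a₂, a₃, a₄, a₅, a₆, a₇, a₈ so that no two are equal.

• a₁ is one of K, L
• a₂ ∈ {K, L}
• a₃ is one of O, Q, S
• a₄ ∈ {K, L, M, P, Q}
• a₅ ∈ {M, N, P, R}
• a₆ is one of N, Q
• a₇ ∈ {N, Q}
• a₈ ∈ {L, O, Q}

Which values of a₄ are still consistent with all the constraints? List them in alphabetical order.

a₁ and a₂ between them cover only {K, L} — a naked pair. Remove those values from a₄, a₈.
The 2 variables a₆ and a₇ are confined to {N, Q}, which locks those values in; drop them from a₃, a₄, a₅, a₈.
a₈ must be O (only option left). Eliminate O elsewhere: a₃.
a₃ has just one choice, so a₃ = S.
No further eliminations apply; a₄ can still be any of M, P.

M, P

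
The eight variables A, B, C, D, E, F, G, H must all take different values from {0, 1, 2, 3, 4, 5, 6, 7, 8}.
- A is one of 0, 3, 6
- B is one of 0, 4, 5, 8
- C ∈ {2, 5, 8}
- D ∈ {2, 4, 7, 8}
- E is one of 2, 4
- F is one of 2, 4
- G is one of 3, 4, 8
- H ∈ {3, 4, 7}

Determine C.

5

The 8 variables draw from only 8 values {0, 2, 3, 4, 5, 6, 7, 8}, so each is used; only A can be 6, hence A = 6.
The 7 still-open variables together cover exactly {0, 2, 3, 4, 5, 7, 8} — 7 values for 7 variables — and 0 appears only in B's list, so B = 0.
The 6 still-open variables draw from only 6 values {2, 3, 4, 5, 7, 8}, so each is used; only C can be 5, hence C = 5.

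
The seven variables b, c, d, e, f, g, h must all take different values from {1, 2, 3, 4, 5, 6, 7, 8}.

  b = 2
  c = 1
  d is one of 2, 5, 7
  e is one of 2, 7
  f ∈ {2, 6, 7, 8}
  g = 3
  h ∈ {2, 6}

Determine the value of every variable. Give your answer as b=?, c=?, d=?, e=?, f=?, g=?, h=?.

b's domain is down to {2}, so b = 2. Remove 2 from d, e, f, h.
That leaves c = 1.
e's domain is down to {7}, so e = 7. Strike 7 from d, f.
g's domain is down to {3}, so g = 3.
h has just one choice, so h = 6. Remove 6 from f.
d has just one choice, so d = 5.
f must be 8 (only option left).

b=2, c=1, d=5, e=7, f=8, g=3, h=6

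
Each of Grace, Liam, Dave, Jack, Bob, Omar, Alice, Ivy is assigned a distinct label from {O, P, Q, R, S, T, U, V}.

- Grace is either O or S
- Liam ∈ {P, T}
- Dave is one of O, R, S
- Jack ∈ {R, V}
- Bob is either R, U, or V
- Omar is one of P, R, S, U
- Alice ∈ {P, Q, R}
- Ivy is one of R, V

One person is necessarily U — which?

The 8 variables draw from only 8 values {O, P, Q, R, S, T, U, V}, so each is used; only Alice can be Q, hence Alice = Q.
Among the 7 still-open variables, T fits only Liam (and all 7 values in {O, P, R, S, T, U, V} must be used), so Liam = T.
Among the 6 still-open variables, P fits only Omar (and all 6 values in {O, P, R, S, U, V} must be used), so Omar = P.
The 5 still-open variables together cover exactly {O, R, S, U, V} — 5 values for 5 variables — and U appears only in Bob's list, so Bob = U.

Bob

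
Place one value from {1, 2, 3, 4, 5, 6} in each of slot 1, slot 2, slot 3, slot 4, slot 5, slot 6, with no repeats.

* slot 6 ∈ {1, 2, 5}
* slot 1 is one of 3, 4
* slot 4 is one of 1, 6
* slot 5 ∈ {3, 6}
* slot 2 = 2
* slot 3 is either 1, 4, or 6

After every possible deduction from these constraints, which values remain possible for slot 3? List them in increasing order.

1, 4, 6

slot 2 has just one choice, so slot 2 = 2. Remove 2 from slot 6.
Among the 5 still-open variables, 5 fits only slot 6 (and all 5 values in {1, 3, 4, 5, 6} must be used), so slot 6 = 5.
No further eliminations apply; slot 3 can still be any of 1, 4, 6.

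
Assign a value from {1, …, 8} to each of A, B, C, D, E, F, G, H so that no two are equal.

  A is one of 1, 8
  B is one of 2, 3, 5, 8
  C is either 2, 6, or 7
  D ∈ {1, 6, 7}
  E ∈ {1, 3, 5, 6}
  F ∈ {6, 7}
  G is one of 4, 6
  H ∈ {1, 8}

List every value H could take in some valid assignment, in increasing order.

1, 8

The 8 variables together cover exactly {1, 2, 3, 4, 5, 6, 7, 8} — 8 values for 8 variables — and 4 appears only in G's list, so G = 4.
A and H share exactly the 2 values {1, 8}; by pigeonhole those values go to them, so strike 1, 8 from B, D, E.
D and F share exactly the 2 values {6, 7}; by pigeonhole those values go to them, so strike 6, 7 from C, E.
C must be 2 (only option left). Eliminate 2 elsewhere: B.
No further eliminations apply; H can still be any of 1, 8.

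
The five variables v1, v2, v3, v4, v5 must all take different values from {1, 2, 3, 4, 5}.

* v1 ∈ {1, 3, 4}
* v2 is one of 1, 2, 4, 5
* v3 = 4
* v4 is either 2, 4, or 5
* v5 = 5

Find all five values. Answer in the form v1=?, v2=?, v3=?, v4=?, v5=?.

v3 has just one choice, so v3 = 4. So v1, v2, v4 can't be 4.
v5's domain is down to {5}, so v5 = 5. Remove 5 from v2, v4.
v4's domain is down to {2}, so v4 = 2. Eliminate 2 elsewhere: v2.
v2's domain is down to {1}, so v2 = 1. Eliminate 1 elsewhere: v1.
v1's domain is down to {3}, so v1 = 3.

v1=3, v2=1, v3=4, v4=2, v5=5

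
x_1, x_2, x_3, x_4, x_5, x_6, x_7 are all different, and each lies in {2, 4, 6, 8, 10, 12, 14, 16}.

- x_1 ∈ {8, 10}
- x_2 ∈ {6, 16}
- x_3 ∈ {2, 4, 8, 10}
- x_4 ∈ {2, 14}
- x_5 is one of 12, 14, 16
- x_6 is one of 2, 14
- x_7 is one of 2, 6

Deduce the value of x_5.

The 2 variables x_4 and x_6 are confined to {2, 14}, which locks those values in; drop them from x_3, x_5, x_7.
x_7's domain is down to {6}, so x_7 = 6. Eliminate 6 elsewhere: x_2.
x_2 must be 16 (only option left). Remove 16 from x_5.
So x_5 = 12.

12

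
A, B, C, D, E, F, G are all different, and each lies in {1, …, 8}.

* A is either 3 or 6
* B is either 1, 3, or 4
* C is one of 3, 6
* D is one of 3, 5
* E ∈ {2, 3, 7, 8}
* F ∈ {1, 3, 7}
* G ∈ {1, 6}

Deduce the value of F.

7

A and C between them cover only {3, 6} — a naked pair. Remove those values from B, D, E, F, G.
D has just one choice, so D = 5.
G has just one choice, so G = 1. Strike 1 from B, F.
So F = 7.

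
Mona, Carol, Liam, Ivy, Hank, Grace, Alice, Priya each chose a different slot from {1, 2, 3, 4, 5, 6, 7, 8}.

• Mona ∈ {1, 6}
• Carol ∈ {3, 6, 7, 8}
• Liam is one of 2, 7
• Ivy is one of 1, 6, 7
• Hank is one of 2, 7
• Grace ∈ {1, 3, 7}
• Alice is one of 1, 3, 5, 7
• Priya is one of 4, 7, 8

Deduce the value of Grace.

The 8 variables together cover exactly {1, 2, 3, 4, 5, 6, 7, 8} — 8 values for 8 variables — and 4 appears only in Priya's list, so Priya = 4.
Among the 7 still-open variables, 5 fits only Alice (and all 7 values in {1, 2, 3, 5, 6, 7, 8} must be used), so Alice = 5.
The 6 still-open variables draw from only 6 values {1, 2, 3, 6, 7, 8}, so each is used; only Carol can be 8, hence Carol = 8.
Among the 5 still-open variables, 3 fits only Grace (and all 5 values in {1, 2, 3, 6, 7} must be used), so Grace = 3.

3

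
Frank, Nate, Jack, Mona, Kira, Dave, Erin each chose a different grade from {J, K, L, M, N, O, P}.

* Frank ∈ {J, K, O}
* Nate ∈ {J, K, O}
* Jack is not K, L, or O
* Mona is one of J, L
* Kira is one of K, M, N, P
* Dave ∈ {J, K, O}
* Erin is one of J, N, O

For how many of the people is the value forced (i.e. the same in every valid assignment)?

2

Among the 7 variables, L fits only Mona (and all 7 values in {J, K, L, M, N, O, P} must be used), so Mona = L.
Frank, Nate, Dave between them cover only {J, K, O} — a naked triple. Remove those values from Jack, Kira, Erin.
Erin must be N (only option left). Eliminate N elsewhere: Jack, Kira.
Determined: Mona=L, Erin=N. The other people each still have more than one consistent value. That makes 2.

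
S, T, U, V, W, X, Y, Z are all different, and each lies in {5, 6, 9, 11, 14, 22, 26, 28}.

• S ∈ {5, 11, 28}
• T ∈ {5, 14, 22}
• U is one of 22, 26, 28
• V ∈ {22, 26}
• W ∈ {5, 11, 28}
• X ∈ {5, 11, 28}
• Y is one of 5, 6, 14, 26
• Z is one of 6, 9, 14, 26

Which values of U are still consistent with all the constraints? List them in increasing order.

The 8 variables draw from only 8 values {5, 6, 9, 11, 14, 22, 26, 28}, so each is used; only Z can be 9, hence Z = 9.
The 7 still-open variables draw from only 7 values {5, 6, 11, 14, 22, 26, 28}, so each is used; only Y can be 6, hence Y = 6.
The 6 still-open variables together cover exactly {5, 11, 14, 22, 26, 28} — 6 values for 6 variables — and 14 appears only in T's list, so T = 14.
The 3 variables S, W, X are confined to {5, 11, 28}, which locks those values in; drop them from U.
No further eliminations apply; U can still be any of 22, 26.

22, 26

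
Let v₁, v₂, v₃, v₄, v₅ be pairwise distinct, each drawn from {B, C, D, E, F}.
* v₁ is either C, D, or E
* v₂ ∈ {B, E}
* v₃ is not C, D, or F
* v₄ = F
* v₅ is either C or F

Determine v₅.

v₄ must be F (only option left). Eliminate F elsewhere: v₅.
So v₅ = C.

C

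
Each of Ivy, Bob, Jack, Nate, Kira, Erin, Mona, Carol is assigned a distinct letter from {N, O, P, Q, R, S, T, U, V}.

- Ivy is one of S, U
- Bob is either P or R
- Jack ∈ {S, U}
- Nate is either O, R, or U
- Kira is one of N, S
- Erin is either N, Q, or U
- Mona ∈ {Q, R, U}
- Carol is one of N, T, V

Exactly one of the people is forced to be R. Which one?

The 2 variables Ivy and Jack are confined to {S, U}, which locks those values in; drop them from Nate, Kira, Erin, Mona.
Kira must be N (only option left). Strike N from Erin, Carol.
Erin has just one choice, so Erin = Q. Remove Q from Mona.

Mona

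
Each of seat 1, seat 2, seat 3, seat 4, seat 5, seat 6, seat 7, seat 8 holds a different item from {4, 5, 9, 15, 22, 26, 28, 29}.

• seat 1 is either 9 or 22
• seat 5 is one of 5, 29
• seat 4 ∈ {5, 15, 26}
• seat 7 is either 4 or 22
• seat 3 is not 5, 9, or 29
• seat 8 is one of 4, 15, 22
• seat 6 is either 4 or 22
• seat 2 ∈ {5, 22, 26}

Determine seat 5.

The 8 variables draw from only 8 values {4, 5, 9, 15, 22, 26, 28, 29}, so each is used; only seat 1 can be 9, hence seat 1 = 9.
The 7 still-open variables together cover exactly {4, 5, 15, 22, 26, 28, 29} — 7 values for 7 variables — and 28 appears only in seat 3's list, so seat 3 = 28.
The 6 still-open variables draw from only 6 values {4, 5, 15, 22, 26, 29}, so each is used; only seat 5 can be 29, hence seat 5 = 29.

29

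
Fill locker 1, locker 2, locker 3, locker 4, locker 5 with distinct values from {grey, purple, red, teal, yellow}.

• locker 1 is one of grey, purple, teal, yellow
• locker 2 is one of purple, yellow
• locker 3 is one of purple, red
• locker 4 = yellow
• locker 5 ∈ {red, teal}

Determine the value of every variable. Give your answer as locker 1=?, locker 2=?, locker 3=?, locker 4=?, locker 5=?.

locker 4 has just one choice, so locker 4 = yellow. Strike yellow from locker 1, locker 2.
locker 2 must be purple (only option left). Eliminate purple elsewhere: locker 1, locker 3.
locker 3 must be red (only option left). Remove red from locker 5.
locker 5 has just one choice, so locker 5 = teal. Strike teal from locker 1.
locker 1 must be grey (only option left).

locker 1=grey, locker 2=purple, locker 3=red, locker 4=yellow, locker 5=teal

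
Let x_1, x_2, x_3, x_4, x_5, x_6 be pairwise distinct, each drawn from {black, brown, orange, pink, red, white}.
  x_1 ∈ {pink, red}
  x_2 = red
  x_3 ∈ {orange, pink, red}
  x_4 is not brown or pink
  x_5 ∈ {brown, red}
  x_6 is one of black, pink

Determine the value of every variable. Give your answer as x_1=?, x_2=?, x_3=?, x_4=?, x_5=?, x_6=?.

x_2's domain is down to {red}, so x_2 = red. Remove red from x_1, x_3, x_4, x_5.
x_5 has just one choice, so x_5 = brown.
x_1 must be pink (only option left). Remove pink from x_3, x_6.
x_3 has just one choice, so x_3 = orange. Eliminate orange elsewhere: x_4.
x_6's domain is down to {black}, so x_6 = black. Strike black from x_4.
x_4 must be white (only option left).

x_1=pink, x_2=red, x_3=orange, x_4=white, x_5=brown, x_6=black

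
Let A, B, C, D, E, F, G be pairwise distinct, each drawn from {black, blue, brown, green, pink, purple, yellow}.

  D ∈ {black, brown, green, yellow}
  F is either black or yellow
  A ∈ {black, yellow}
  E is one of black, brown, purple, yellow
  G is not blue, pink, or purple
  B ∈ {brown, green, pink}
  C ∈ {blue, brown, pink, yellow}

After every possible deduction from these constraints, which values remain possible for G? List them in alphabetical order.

The 7 variables together cover exactly {black, blue, brown, green, pink, purple, yellow} — 7 values for 7 variables — and blue appears only in C's list, so C = blue.
Among the 6 still-open variables, pink fits only B (and all 6 values in {black, brown, green, pink, purple, yellow} must be used), so B = pink.
The 5 still-open variables together cover exactly {black, brown, green, purple, yellow} — 5 values for 5 variables — and purple appears only in E's list, so E = purple.
The 2 variables A and F are confined to {black, yellow}, which locks those values in; drop them from D, G.
No further eliminations apply; G can still be any of brown, green.

brown, green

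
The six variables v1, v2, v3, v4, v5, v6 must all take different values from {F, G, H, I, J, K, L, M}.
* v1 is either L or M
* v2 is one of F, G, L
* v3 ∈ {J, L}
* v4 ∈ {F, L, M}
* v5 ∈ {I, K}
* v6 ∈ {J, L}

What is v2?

G

v3 and v6 share exactly the 2 values {J, L}; by pigeonhole those values go to them, so strike J, L from v1, v2, v4.
v1's domain is down to {M}, so v1 = M. Remove M from v4.
v4 has just one choice, so v4 = F. So v2 can't be F.
So v2 = G.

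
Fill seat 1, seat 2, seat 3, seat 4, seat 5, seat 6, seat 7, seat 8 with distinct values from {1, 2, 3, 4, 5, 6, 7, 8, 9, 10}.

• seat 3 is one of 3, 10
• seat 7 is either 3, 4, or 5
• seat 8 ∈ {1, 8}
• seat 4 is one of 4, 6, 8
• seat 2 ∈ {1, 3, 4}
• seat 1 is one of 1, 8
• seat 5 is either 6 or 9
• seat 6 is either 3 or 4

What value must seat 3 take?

The 8 variables draw from only 8 values {1, 3, 4, 5, 6, 8, 9, 10}, so each is used; only seat 7 can be 5, hence seat 7 = 5.
The 7 still-open variables draw from only 7 values {1, 3, 4, 6, 8, 9, 10}, so each is used; only seat 5 can be 9, hence seat 5 = 9.
Among the 6 still-open variables, 6 fits only seat 4 (and all 6 values in {1, 3, 4, 6, 8, 10} must be used), so seat 4 = 6.
Among the 5 still-open variables, 10 fits only seat 3 (and all 5 values in {1, 3, 4, 8, 10} must be used), so seat 3 = 10.

10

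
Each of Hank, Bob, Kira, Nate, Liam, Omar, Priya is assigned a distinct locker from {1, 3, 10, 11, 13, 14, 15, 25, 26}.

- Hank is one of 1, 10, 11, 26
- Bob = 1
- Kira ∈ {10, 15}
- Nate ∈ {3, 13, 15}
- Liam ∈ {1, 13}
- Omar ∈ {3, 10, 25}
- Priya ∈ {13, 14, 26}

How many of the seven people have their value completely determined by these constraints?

Bob has just one choice, so Bob = 1. Remove 1 from Hank, Liam.
Liam's domain is down to {13}, so Liam = 13. Remove 13 from Nate, Priya.
Determined: Bob=1, Liam=13. The other people each still have more than one consistent value. That makes 2.

2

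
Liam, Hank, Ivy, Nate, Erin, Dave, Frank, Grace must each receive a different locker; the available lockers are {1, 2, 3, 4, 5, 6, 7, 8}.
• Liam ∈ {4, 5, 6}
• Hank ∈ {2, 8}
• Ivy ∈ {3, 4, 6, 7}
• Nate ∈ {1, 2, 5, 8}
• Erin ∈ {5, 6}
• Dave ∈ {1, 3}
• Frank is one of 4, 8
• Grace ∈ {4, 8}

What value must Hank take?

The 8 variables together cover exactly {1, 2, 3, 4, 5, 6, 7, 8} — 8 values for 8 variables — and 7 appears only in Ivy's list, so Ivy = 7.
The 7 still-open variables together cover exactly {1, 2, 3, 4, 5, 6, 8} — 7 values for 7 variables — and 3 appears only in Dave's list, so Dave = 3.
The 6 still-open variables draw from only 6 values {1, 2, 4, 5, 6, 8}, so each is used; only Nate can be 1, hence Nate = 1.
Among the 5 still-open variables, 2 fits only Hank (and all 5 values in {2, 4, 5, 6, 8} must be used), so Hank = 2.

2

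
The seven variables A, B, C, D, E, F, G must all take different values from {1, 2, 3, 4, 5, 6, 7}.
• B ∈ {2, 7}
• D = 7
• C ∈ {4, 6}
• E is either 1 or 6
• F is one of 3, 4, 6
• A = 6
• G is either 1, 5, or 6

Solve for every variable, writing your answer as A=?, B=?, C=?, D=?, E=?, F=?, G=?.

A's domain is down to {6}, so A = 6. Eliminate 6 elsewhere: C, E, F, G.
That leaves C = 4. So F can't be 4.
D must be 7 (only option left). Remove 7 from B.
E has just one choice, so E = 1. Eliminate 1 elsewhere: G.
F's domain is down to {3}, so F = 3.
G has just one choice, so G = 5.
B's domain is down to {2}, so B = 2.

A=6, B=2, C=4, D=7, E=1, F=3, G=5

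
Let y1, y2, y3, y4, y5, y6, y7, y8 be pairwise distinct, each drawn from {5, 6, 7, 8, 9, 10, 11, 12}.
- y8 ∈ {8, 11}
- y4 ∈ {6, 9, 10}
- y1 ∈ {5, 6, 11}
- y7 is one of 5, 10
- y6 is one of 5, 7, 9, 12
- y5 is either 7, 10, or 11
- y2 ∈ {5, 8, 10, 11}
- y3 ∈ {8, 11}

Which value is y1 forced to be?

Among the 8 variables, 12 fits only y6 (and all 8 values in {5, 6, 7, 8, 9, 10, 11, 12} must be used), so y6 = 12.
The 7 still-open variables together cover exactly {5, 6, 7, 8, 9, 10, 11} — 7 values for 7 variables — and 7 appears only in y5's list, so y5 = 7.
The 6 still-open variables draw from only 6 values {5, 6, 8, 9, 10, 11}, so each is used; only y4 can be 9, hence y4 = 9.
Among the 5 still-open variables, 6 fits only y1 (and all 5 values in {5, 6, 8, 10, 11} must be used), so y1 = 6.

6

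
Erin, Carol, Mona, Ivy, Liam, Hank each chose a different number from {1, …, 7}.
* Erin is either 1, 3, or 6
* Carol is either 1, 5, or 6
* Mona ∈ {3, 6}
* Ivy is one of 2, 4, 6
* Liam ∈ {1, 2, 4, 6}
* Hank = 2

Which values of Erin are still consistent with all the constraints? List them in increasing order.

1, 3, 6

Hank must be 2 (only option left). Remove 2 from Ivy, Liam.
Among the 5 still-open variables, 5 fits only Carol (and all 5 values in {1, 3, 4, 5, 6} must be used), so Carol = 5.
No further eliminations apply; Erin can still be any of 1, 3, 6.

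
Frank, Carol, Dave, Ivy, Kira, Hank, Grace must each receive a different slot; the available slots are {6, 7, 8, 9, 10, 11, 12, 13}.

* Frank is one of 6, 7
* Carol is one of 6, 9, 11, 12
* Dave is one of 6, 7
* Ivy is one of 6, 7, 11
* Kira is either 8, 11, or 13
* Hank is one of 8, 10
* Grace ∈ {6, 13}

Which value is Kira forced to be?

8

Frank and Dave between them cover only {6, 7} — a naked pair. Remove those values from Carol, Ivy, Grace.
Ivy must be 11 (only option left). Strike 11 from Carol, Kira.
Grace must be 13 (only option left). Eliminate 13 elsewhere: Kira.
So Kira = 8.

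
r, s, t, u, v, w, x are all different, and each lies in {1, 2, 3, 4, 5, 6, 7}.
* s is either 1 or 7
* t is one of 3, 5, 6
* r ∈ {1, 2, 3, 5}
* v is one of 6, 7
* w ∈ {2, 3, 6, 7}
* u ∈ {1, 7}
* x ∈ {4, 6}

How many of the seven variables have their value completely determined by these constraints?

Among the 7 variables, 4 fits only x (and all 7 values in {1, 2, 3, 4, 5, 6, 7} must be used), so x = 4.
The 2 variables s and u are confined to {1, 7}, which locks those values in; drop them from r, v, w.
v's domain is down to {6}, so v = 6. Remove 6 from t, w.
Determined: v=6, x=4. The other variables each still have more than one consistent value. That makes 2.

2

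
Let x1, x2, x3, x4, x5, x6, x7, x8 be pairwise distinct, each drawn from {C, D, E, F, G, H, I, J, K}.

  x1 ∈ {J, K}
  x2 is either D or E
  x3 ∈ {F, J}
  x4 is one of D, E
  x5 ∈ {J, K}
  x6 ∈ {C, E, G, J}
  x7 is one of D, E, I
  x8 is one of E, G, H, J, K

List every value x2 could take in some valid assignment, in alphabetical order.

The 2 variables x1 and x5 are confined to {J, K}, which locks those values in; drop them from x3, x6, x8.
x3 has just one choice, so x3 = F.
x2 and x4 between them cover only {D, E} — a naked pair. Remove those values from x6, x7, x8.
x7's domain is down to {I}, so x7 = I.
No further eliminations apply; x2 can still be any of D, E.

D, E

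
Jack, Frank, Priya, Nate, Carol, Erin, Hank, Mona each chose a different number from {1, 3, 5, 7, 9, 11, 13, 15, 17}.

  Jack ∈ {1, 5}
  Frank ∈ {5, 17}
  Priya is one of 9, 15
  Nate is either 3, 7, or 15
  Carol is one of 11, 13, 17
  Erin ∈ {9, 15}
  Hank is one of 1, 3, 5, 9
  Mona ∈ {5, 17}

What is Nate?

The 2 variables Frank and Mona are confined to {5, 17}, which locks those values in; drop them from Jack, Carol, Hank.
Jack has just one choice, so Jack = 1. Eliminate 1 elsewhere: Hank.
Priya and Erin share exactly the 2 values {9, 15}; by pigeonhole those values go to them, so strike 9, 15 from Nate, Hank.
That leaves Hank = 3. So Nate can't be 3.
So Nate = 7.

7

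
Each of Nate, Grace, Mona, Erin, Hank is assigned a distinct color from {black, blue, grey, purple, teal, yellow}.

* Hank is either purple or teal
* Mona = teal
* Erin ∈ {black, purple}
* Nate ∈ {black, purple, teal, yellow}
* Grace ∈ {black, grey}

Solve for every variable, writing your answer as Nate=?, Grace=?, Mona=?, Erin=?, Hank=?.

Nate=yellow, Grace=grey, Mona=teal, Erin=black, Hank=purple

Mona's domain is down to {teal}, so Mona = teal. Strike teal from Nate, Hank.
Hank's domain is down to {purple}, so Hank = purple. So Nate, Erin can't be purple.
Erin's domain is down to {black}, so Erin = black. Eliminate black elsewhere: Nate, Grace.
That leaves Nate = yellow.
Grace has just one choice, so Grace = grey.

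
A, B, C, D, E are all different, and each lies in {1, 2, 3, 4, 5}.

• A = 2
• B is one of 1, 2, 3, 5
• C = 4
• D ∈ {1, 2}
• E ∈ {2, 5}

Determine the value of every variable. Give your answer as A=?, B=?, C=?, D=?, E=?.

A=2, B=3, C=4, D=1, E=5

A must be 2 (only option left). Strike 2 from B, D, E.
C's domain is down to {4}, so C = 4.
That leaves D = 1. So B can't be 1.
E must be 5 (only option left). So B can't be 5.
B must be 3 (only option left).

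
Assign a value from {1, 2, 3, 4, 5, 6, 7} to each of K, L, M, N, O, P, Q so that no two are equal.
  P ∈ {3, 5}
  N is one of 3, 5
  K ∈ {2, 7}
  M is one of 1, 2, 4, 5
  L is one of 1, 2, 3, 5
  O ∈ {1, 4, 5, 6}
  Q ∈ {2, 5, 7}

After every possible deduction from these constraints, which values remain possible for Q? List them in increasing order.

2, 7

The 7 variables together cover exactly {1, 2, 3, 4, 5, 6, 7} — 7 values for 7 variables — and 6 appears only in O's list, so O = 6.
The 6 still-open variables draw from only 6 values {1, 2, 3, 4, 5, 7}, so each is used; only M can be 4, hence M = 4.
The 5 still-open variables together cover exactly {1, 2, 3, 5, 7} — 5 values for 5 variables — and 1 appears only in L's list, so L = 1.
N and P between them cover only {3, 5} — a naked pair. Remove those values from Q.
No further eliminations apply; Q can still be any of 2, 7.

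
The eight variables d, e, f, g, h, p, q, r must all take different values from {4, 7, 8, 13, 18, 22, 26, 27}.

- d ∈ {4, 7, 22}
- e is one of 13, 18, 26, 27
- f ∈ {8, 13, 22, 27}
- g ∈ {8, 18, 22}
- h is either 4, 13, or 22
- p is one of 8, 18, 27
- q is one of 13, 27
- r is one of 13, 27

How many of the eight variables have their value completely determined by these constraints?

3

Among the 8 variables, 7 fits only d (and all 8 values in {4, 7, 8, 13, 18, 22, 26, 27} must be used), so d = 7.
The 7 still-open variables together cover exactly {4, 8, 13, 18, 22, 26, 27} — 7 values for 7 variables — and 4 appears only in h's list, so h = 4.
Among the 6 still-open variables, 26 fits only e (and all 6 values in {8, 13, 18, 22, 26, 27} must be used), so e = 26.
The 2 variables q and r are confined to {13, 27}, which locks those values in; drop them from f, p.
Determined: d=7, e=26, h=4. The other variables each still have more than one consistent value. That makes 3.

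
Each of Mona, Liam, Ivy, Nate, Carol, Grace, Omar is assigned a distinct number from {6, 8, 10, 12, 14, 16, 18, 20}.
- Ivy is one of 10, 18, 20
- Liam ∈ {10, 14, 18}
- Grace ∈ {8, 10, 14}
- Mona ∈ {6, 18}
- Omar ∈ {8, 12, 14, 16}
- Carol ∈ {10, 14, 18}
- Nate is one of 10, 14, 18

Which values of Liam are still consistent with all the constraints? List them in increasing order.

Liam, Nate, Carol share exactly the 3 values {10, 14, 18}; by pigeonhole those values go to them, so strike 10, 14, 18 from Mona, Ivy, Grace, Omar.
Mona's domain is down to {6}, so Mona = 6.
Ivy has just one choice, so Ivy = 20.
Grace must be 8 (only option left). Strike 8 from Omar.
No further eliminations apply; Liam can still be any of 10, 14, 18.

10, 14, 18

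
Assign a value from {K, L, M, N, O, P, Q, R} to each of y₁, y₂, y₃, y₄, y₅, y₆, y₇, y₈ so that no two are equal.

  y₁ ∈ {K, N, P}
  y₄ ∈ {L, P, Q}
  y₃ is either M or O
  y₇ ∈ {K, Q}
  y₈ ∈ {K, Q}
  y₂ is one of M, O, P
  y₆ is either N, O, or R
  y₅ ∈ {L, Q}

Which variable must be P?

y₄

The 8 variables together cover exactly {K, L, M, N, O, P, Q, R} — 8 values for 8 variables — and R appears only in y₆'s list, so y₆ = R.
The 7 still-open variables draw from only 7 values {K, L, M, N, O, P, Q}, so each is used; only y₁ can be N, hence y₁ = N.
y₇ and y₈ between them cover only {K, Q} — a naked pair. Remove those values from y₄, y₅.
y₅ has just one choice, so y₅ = L. Strike L from y₄.
So P goes to y₄.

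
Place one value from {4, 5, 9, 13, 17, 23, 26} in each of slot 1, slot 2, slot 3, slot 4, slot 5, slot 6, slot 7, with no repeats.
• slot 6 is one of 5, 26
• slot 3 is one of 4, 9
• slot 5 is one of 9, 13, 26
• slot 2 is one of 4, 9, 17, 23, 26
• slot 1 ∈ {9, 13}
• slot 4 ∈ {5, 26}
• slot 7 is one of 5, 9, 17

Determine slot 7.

17

The 7 variables draw from only 7 values {4, 5, 9, 13, 17, 23, 26}, so each is used; only slot 2 can be 23, hence slot 2 = 23.
Among the 6 still-open variables, 4 fits only slot 3 (and all 6 values in {4, 5, 9, 13, 17, 26} must be used), so slot 3 = 4.
Among the 5 still-open variables, 17 fits only slot 7 (and all 5 values in {5, 9, 13, 17, 26} must be used), so slot 7 = 17.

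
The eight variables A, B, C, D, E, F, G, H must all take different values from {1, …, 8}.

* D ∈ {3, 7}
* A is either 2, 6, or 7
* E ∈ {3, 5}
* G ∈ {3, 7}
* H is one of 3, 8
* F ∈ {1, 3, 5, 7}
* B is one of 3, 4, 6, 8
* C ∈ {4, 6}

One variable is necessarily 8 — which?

The 8 variables draw from only 8 values {1, 2, 3, 4, 5, 6, 7, 8}, so each is used; only F can be 1, hence F = 1.
The 7 still-open variables together cover exactly {2, 3, 4, 5, 6, 7, 8} — 7 values for 7 variables — and 2 appears only in A's list, so A = 2.
The 6 still-open variables together cover exactly {3, 4, 5, 6, 7, 8} — 6 values for 6 variables — and 5 appears only in E's list, so E = 5.
D and G between them cover only {3, 7} — a naked pair. Remove those values from B, H.
So 8 goes to H.

H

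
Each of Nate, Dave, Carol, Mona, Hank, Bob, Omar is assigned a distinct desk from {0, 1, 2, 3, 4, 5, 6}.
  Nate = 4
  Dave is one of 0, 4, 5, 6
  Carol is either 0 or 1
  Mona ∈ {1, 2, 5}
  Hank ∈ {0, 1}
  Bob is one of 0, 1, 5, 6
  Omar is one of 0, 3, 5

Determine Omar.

3

Nate's domain is down to {4}, so Nate = 4. Strike 4 from Dave.
Among the 6 still-open variables, 2 fits only Mona (and all 6 values in {0, 1, 2, 3, 5, 6} must be used), so Mona = 2.
The 5 still-open variables draw from only 5 values {0, 1, 3, 5, 6}, so each is used; only Omar can be 3, hence Omar = 3.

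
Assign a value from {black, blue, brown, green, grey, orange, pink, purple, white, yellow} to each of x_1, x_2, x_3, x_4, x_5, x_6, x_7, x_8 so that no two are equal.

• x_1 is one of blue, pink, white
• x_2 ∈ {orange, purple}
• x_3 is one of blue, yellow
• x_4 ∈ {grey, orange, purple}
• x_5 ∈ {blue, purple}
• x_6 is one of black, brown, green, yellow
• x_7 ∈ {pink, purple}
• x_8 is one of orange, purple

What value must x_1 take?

x_2 and x_8 share exactly the 2 values {orange, purple}; by pigeonhole those values go to them, so strike orange, purple from x_4, x_5, x_7.
x_4 has just one choice, so x_4 = grey.
x_5's domain is down to {blue}, so x_5 = blue. Remove blue from x_1, x_3.
x_7 must be pink (only option left). Strike pink from x_1.
So x_1 = white.

white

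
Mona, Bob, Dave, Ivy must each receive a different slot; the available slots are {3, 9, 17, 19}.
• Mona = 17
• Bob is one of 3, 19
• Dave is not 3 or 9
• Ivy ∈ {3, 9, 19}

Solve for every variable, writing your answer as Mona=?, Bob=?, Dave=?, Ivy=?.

Mona has just one choice, so Mona = 17. So Dave can't be 17.
Dave must be 19 (only option left). Remove 19 from Bob, Ivy.
Bob has just one choice, so Bob = 3. Strike 3 from Ivy.
Ivy's domain is down to {9}, so Ivy = 9.

Mona=17, Bob=3, Dave=19, Ivy=9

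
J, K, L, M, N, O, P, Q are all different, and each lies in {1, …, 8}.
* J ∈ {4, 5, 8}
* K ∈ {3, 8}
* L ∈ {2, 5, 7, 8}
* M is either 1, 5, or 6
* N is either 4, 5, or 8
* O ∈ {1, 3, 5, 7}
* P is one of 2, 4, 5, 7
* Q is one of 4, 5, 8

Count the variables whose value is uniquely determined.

3

The 8 variables draw from only 8 values {1, 2, 3, 4, 5, 6, 7, 8}, so each is used; only M can be 6, hence M = 6.
The 7 still-open variables together cover exactly {1, 2, 3, 4, 5, 7, 8} — 7 values for 7 variables — and 1 appears only in O's list, so O = 1.
Among the 6 still-open variables, 3 fits only K (and all 6 values in {2, 3, 4, 5, 7, 8} must be used), so K = 3.
J, N, Q share exactly the 3 values {4, 5, 8}; by pigeonhole those values go to them, so strike 4, 5, 8 from L, P.
Determined: K=3, M=6, O=1. The other variables each still have more than one consistent value. That makes 3.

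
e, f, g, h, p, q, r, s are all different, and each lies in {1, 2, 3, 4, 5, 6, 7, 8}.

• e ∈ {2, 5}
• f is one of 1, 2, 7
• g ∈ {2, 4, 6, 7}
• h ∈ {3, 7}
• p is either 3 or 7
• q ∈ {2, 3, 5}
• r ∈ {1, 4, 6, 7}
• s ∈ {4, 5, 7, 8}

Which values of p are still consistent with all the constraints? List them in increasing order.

3, 7

The 8 variables draw from only 8 values {1, 2, 3, 4, 5, 6, 7, 8}, so each is used; only s can be 8, hence s = 8.
h and p share exactly the 2 values {3, 7}; by pigeonhole those values go to them, so strike 3, 7 from f, g, q, r.
e and q between them cover only {2, 5} — a naked pair. Remove those values from f, g.
f's domain is down to {1}, so f = 1. Strike 1 from r.
No further eliminations apply; p can still be any of 3, 7.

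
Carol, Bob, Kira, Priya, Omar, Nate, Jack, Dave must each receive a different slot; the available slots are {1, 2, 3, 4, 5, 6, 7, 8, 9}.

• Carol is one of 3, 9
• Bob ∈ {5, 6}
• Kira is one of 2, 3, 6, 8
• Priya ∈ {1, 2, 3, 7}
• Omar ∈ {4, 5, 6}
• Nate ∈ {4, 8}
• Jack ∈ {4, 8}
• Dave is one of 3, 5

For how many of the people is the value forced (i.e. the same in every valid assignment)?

Nate and Jack between them cover only {4, 8} — a naked pair. Remove those values from Kira, Omar.
The 2 variables Bob and Omar are confined to {5, 6}, which locks those values in; drop them from Kira, Dave.
Dave must be 3 (only option left). Eliminate 3 elsewhere: Carol, Kira, Priya.
Carol must be 9 (only option left).
That leaves Kira = 2. Strike 2 from Priya.
Determined: Carol=9, Kira=2, Dave=3. The other people each still have more than one consistent value. That makes 3.

3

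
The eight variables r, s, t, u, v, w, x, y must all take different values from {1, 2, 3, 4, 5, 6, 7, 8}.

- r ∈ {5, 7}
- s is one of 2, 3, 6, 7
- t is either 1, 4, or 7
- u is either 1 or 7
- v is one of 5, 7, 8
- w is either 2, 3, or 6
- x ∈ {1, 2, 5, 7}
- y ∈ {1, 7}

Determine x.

2

Among the 8 variables, 4 fits only t (and all 8 values in {1, 2, 3, 4, 5, 6, 7, 8} must be used), so t = 4.
The 7 still-open variables draw from only 7 values {1, 2, 3, 5, 6, 7, 8}, so each is used; only v can be 8, hence v = 8.
u and y between them cover only {1, 7} — a naked pair. Remove those values from r, s, x.
r's domain is down to {5}, so r = 5. So x can't be 5.
So x = 2.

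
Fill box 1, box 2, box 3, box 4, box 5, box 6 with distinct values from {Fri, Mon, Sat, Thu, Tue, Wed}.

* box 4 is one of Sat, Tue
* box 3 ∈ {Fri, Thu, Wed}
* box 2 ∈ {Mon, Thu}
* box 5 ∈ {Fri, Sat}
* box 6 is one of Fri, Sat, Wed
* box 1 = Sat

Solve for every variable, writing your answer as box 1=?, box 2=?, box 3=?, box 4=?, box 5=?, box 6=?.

box 1=Sat, box 2=Mon, box 3=Thu, box 4=Tue, box 5=Fri, box 6=Wed

box 1 must be Sat (only option left). Eliminate Sat elsewhere: box 4, box 5, box 6.
box 4's domain is down to {Tue}, so box 4 = Tue.
That leaves box 5 = Fri. Strike Fri from box 3, box 6.
That leaves box 6 = Wed. So box 3 can't be Wed.
box 3's domain is down to {Thu}, so box 3 = Thu. Strike Thu from box 2.
That leaves box 2 = Mon.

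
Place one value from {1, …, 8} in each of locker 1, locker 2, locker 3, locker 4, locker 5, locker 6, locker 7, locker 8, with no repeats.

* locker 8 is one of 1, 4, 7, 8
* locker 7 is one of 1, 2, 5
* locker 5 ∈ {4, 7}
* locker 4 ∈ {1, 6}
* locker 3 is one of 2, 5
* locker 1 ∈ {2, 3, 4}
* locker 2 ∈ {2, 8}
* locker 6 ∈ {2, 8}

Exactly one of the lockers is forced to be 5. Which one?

locker 3

Among the 8 variables, 3 fits only locker 1 (and all 8 values in {1, 2, 3, 4, 5, 6, 7, 8} must be used), so locker 1 = 3.
Among the 7 still-open variables, 6 fits only locker 4 (and all 7 values in {1, 2, 4, 5, 6, 7, 8} must be used), so locker 4 = 6.
The 2 variables locker 2 and locker 6 are confined to {2, 8}, which locks those values in; drop them from locker 3, locker 7, locker 8.
So 5 goes to locker 3.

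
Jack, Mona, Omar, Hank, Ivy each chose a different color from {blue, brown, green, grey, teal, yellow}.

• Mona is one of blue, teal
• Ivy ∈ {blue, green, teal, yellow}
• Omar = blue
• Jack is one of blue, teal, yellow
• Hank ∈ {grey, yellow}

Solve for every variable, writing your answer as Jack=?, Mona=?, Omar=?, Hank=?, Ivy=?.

Omar must be blue (only option left). So Jack, Mona, Ivy can't be blue.
Mona must be teal (only option left). Strike teal from Jack, Ivy.
That leaves Jack = yellow. Eliminate yellow elsewhere: Hank, Ivy.
Hank has just one choice, so Hank = grey.
Ivy's domain is down to {green}, so Ivy = green.

Jack=yellow, Mona=teal, Omar=blue, Hank=grey, Ivy=green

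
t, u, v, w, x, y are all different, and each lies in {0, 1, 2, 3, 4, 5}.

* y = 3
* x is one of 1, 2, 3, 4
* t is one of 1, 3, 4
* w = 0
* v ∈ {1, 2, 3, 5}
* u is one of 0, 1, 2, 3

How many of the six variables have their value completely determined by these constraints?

3

w must be 0 (only option left). So u can't be 0.
That leaves y = 3. Strike 3 from t, u, v, x.
The 4 still-open variables together cover exactly {1, 2, 4, 5} — 4 values for 4 variables — and 5 appears only in v's list, so v = 5.
Determined: v=5, w=0, y=3. The other variables each still have more than one consistent value. That makes 3.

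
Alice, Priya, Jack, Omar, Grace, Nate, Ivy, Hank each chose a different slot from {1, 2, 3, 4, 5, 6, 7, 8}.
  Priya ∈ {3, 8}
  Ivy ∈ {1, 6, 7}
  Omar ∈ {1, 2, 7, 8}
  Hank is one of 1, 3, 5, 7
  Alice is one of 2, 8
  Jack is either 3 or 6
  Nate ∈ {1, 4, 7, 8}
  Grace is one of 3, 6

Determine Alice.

The 8 variables together cover exactly {1, 2, 3, 4, 5, 6, 7, 8} — 8 values for 8 variables — and 4 appears only in Nate's list, so Nate = 4.
The 7 still-open variables draw from only 7 values {1, 2, 3, 5, 6, 7, 8}, so each is used; only Hank can be 5, hence Hank = 5.
Jack and Grace between them cover only {3, 6} — a naked pair. Remove those values from Priya, Ivy.
Priya has just one choice, so Priya = 8. Remove 8 from Alice, Omar.
So Alice = 2.

2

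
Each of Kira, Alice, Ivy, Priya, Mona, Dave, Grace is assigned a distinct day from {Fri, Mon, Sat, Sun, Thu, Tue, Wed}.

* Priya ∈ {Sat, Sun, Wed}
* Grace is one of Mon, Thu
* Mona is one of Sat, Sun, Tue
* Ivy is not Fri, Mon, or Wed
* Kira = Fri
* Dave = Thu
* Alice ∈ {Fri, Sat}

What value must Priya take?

Wed

Kira has just one choice, so Kira = Fri. Eliminate Fri elsewhere: Alice.
Alice must be Sat (only option left). Strike Sat from Ivy, Priya, Mona.
Dave has just one choice, so Dave = Thu. Remove Thu from Ivy, Grace.
Grace's domain is down to {Mon}, so Grace = Mon.
The 3 still-open variables together cover exactly {Sun, Tue, Wed} — 3 values for 3 variables — and Wed appears only in Priya's list, so Priya = Wed.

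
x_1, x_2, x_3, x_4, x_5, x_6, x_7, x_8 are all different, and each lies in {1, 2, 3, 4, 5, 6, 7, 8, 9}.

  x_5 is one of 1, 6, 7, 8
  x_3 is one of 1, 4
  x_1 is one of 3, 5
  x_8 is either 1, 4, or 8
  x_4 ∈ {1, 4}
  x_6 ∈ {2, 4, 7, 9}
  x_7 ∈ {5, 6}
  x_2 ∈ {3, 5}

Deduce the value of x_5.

7

x_1 and x_2 share exactly the 2 values {3, 5}; by pigeonhole those values go to them, so strike 3, 5 from x_7.
x_7 must be 6 (only option left). Remove 6 from x_5.
x_3 and x_4 between them cover only {1, 4} — a naked pair. Remove those values from x_5, x_6, x_8.
x_8 must be 8 (only option left). Eliminate 8 elsewhere: x_5.
So x_5 = 7.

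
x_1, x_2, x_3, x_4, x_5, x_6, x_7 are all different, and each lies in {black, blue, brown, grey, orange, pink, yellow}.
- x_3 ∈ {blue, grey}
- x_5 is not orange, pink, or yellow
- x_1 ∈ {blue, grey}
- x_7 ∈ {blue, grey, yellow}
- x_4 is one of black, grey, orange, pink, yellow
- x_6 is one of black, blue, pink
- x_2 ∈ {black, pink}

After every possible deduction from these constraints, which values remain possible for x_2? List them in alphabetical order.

Among the 7 variables, brown fits only x_5 (and all 7 values in {black, blue, brown, grey, orange, pink, yellow} must be used), so x_5 = brown.
Among the 6 still-open variables, orange fits only x_4 (and all 6 values in {black, blue, grey, orange, pink, yellow} must be used), so x_4 = orange.
The 5 still-open variables together cover exactly {black, blue, grey, pink, yellow} — 5 values for 5 variables — and yellow appears only in x_7's list, so x_7 = yellow.
x_1 and x_3 share exactly the 2 values {blue, grey}; by pigeonhole those values go to them, so strike blue, grey from x_6.
No further eliminations apply; x_2 can still be any of black, pink.

black, pink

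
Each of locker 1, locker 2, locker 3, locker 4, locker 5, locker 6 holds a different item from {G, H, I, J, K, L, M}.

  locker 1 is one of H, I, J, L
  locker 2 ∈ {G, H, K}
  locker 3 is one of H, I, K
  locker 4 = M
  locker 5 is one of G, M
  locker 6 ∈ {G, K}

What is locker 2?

locker 4 must be M (only option left). Remove M from locker 5.
locker 5's domain is down to {G}, so locker 5 = G. Eliminate G elsewhere: locker 2, locker 6.
locker 6 must be K (only option left). Strike K from locker 2, locker 3.
So locker 2 = H.

H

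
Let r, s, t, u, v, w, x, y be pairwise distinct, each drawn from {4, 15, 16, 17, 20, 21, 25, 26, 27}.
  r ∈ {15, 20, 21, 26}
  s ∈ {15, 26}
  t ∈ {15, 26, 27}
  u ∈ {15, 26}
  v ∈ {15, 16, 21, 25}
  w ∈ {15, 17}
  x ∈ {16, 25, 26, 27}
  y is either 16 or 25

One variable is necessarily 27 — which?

t

Among the 8 variables, 17 fits only w (and all 8 values in {15, 16, 17, 20, 21, 25, 26, 27} must be used), so w = 17.
Among the 7 still-open variables, 20 fits only r (and all 7 values in {15, 16, 20, 21, 25, 26, 27} must be used), so r = 20.
The 6 still-open variables draw from only 6 values {15, 16, 21, 25, 26, 27}, so each is used; only v can be 21, hence v = 21.
The 2 variables s and u are confined to {15, 26}, which locks those values in; drop them from t, x.
So 27 goes to t.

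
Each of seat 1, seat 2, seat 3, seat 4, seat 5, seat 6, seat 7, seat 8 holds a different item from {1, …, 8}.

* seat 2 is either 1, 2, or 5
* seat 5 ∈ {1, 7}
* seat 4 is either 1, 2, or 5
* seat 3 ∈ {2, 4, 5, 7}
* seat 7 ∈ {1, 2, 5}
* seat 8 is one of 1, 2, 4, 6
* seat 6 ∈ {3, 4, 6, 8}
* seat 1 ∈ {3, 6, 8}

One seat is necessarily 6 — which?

The 3 variables seat 2, seat 4, seat 7 are confined to {1, 2, 5}, which locks those values in; drop them from seat 3, seat 5, seat 8.
seat 5's domain is down to {7}, so seat 5 = 7. Remove 7 from seat 3.
seat 3 has just one choice, so seat 3 = 4. Strike 4 from seat 6, seat 8.

seat 8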